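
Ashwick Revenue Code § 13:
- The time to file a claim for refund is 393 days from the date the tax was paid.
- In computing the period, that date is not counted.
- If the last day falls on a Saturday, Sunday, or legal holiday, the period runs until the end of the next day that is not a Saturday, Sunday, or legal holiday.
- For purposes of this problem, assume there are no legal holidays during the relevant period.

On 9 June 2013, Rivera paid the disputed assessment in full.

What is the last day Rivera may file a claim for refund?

July 7, 2014

393 days after 9 June 2013 is July 7, 2014.
July 7, 2014 is a Monday and not a legal holiday, so no extension applies.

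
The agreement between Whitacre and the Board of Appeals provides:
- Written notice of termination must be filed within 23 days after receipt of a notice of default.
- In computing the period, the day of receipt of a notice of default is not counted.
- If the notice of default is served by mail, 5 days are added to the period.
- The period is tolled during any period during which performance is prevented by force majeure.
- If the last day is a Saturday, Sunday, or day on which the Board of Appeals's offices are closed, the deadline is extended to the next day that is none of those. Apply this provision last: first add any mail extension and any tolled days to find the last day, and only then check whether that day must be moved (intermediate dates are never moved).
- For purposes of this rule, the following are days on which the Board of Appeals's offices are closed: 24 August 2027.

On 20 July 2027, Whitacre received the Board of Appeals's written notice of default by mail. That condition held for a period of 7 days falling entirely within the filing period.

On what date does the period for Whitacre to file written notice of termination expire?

23 days after 20 July 2027 is August 12, 2027.
Service was by mail, adding 5 days: August 12, 2027 + 5 days = August 17, 2027.
Tolling adds 7 days: August 17, 2027 + 7 days = August 24, 2027.
August 24, 2027 is a listed holiday. The next qualifying day is August 25, 2027.

August 25, 2027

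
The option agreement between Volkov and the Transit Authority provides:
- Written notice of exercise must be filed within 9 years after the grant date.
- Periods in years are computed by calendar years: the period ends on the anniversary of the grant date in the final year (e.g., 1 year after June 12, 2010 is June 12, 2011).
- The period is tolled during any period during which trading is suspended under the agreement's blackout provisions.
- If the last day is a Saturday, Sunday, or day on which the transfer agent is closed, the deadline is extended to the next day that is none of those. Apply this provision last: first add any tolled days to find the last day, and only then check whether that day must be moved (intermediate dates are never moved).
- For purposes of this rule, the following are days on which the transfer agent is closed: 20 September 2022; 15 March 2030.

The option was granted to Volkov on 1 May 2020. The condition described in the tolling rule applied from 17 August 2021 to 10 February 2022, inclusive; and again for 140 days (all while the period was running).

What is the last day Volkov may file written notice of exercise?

9 years after 1 May 2020 is May 1, 2029.
From August 17, 2021 through February 10, 2022 inclusive is 178 days; tolling adds 178 days: May 1, 2029 + 178 days = October 26, 2029.
Tolling adds 140 days: October 26, 2029 + 140 days = March 15, 2030.
March 15, 2030 is a listed holiday; March 16, 2030 is Saturday; March 17, 2030 is Sunday. The next qualifying day is March 18, 2030.

March 18, 2030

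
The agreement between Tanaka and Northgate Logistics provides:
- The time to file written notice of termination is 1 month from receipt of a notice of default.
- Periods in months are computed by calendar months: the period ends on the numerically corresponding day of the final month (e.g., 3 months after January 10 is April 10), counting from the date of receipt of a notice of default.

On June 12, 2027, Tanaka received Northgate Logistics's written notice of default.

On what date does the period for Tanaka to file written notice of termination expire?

1 month after June 12, 2027 is July 12, 2027.

July 12, 2027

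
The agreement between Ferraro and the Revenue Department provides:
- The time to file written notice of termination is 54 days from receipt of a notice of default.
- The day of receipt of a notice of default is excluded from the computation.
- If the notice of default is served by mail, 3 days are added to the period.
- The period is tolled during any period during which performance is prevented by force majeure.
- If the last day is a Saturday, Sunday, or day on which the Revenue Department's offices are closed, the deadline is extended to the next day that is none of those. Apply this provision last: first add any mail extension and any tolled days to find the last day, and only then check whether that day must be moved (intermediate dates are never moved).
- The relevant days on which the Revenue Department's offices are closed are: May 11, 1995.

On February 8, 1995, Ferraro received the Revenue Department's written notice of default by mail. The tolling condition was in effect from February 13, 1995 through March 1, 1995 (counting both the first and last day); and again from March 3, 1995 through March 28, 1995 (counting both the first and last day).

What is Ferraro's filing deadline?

54 days after February 8, 1995 is April 3, 1995.
Service was by mail, adding 3 days: April 3, 1995 + 3 days = April 6, 1995.
From February 13, 1995 through March 1, 1995 inclusive is 17 days; tolling adds 17 days: April 6, 1995 + 17 days = April 23, 1995.
From March 3, 1995 through March 28, 1995 inclusive is 26 days; tolling adds 26 days: April 23, 1995 + 26 days = May 19, 1995.
May 19, 1995 is a Friday and not a day on which the Revenue Department's offices are closed, so no extension applies.

May 19, 1995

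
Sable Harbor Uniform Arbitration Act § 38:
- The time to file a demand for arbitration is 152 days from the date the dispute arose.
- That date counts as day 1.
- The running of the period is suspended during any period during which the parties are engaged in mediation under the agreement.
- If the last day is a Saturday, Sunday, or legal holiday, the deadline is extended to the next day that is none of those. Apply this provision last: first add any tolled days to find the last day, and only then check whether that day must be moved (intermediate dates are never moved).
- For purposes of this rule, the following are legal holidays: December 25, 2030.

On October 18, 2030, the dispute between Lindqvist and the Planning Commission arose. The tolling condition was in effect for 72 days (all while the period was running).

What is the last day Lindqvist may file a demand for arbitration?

May 29, 2031

Counting October 18, 2030 as day 1, day 152 is March 18, 2031.
Tolling adds 72 days: March 18, 2031 + 72 days = May 29, 2031.
May 29, 2031 is a Thursday and not a legal holiday, so no extension applies.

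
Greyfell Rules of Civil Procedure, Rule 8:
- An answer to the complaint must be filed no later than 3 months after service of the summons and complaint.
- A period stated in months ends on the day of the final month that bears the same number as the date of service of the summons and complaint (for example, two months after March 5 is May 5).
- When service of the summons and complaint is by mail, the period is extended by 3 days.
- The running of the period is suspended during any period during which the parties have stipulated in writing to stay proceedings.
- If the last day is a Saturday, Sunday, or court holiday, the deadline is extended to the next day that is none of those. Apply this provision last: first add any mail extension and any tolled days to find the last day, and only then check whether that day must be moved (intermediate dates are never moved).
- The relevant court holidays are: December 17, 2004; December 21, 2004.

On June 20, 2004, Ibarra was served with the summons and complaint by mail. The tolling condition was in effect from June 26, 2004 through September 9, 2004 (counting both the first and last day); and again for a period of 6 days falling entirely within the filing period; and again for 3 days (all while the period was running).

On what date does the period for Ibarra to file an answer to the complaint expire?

3 months after June 20, 2004 is September 20, 2004.
Service was by mail, adding 3 days: September 20, 2004 + 3 days = September 23, 2004.
From June 26, 2004 through September 9, 2004 inclusive is 76 days; tolling adds 76 days: September 23, 2004 + 76 days = December 8, 2004.
Tolling adds 6 days: December 8, 2004 + 6 days = December 14, 2004.
Tolling adds 3 days: December 14, 2004 + 3 days = December 17, 2004.
December 17, 2004 is a listed holiday; December 18, 2004 is Saturday; December 19, 2004 is Sunday. The next qualifying day is December 20, 2004.

December 20, 2004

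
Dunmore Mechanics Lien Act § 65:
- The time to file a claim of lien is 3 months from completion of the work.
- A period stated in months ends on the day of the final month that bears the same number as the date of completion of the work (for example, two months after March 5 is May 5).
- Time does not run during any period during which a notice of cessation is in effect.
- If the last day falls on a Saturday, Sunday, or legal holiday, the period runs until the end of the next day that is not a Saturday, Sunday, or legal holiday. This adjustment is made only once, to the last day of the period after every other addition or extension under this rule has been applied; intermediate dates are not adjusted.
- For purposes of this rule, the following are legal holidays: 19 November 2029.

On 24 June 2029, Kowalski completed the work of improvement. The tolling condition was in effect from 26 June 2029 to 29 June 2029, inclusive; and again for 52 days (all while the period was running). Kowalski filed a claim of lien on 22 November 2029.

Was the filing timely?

No

3 months after 24 June 2029 is September 24, 2029.
From June 26, 2029 through June 29, 2029 inclusive is 4 days; tolling adds 4 days: September 24, 2029 + 4 days = September 28, 2029.
Tolling adds 52 days: September 28, 2029 + 52 days = November 19, 2029.
November 19, 2029 is a listed holiday. The next qualifying day is November 20, 2029.
The deadline is November 20, 2029; the filing on November 22, 2029 is after that date.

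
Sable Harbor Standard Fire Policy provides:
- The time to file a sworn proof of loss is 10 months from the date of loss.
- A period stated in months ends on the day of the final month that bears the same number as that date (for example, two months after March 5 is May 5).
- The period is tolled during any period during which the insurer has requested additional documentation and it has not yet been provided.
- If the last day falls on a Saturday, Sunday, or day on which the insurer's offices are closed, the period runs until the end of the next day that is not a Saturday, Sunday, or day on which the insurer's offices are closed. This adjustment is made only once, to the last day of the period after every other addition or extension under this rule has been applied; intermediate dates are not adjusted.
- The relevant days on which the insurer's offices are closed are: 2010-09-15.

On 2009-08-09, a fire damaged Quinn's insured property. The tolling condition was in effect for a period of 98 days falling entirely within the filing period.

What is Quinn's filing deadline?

September 16, 2010

10 months after 2009-08-09 is June 9, 2010.
Tolling adds 98 days: June 9, 2010 + 98 days = September 15, 2010.
September 15, 2010 is a listed holiday. The next qualifying day is September 16, 2010.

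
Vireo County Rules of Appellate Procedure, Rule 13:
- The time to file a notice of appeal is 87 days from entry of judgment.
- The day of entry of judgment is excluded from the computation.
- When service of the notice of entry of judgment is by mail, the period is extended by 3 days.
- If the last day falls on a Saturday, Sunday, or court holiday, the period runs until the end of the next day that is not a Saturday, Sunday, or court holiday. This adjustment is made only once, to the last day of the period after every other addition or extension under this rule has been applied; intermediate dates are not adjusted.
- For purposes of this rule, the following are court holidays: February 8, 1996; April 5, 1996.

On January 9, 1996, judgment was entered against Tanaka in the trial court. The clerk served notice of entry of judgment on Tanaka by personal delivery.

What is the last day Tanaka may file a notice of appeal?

87 days after January 9, 1996 is April 5, 1996.
Service was not by mail, so no mail extension applies.
April 5, 1996 is a listed holiday; April 6, 1996 is Saturday; April 7, 1996 is Sunday. The next qualifying day is April 8, 1996.

April 8, 1996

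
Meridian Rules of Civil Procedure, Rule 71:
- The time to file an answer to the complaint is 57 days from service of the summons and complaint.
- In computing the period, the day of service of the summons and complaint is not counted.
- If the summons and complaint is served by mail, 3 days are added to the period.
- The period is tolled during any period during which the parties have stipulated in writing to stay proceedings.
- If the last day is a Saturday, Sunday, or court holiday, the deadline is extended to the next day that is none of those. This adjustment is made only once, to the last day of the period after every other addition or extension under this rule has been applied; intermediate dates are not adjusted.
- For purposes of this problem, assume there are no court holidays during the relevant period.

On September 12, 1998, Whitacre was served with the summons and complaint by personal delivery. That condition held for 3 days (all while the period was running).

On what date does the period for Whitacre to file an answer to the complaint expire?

57 days after September 12, 1998 is November 8, 1998.
Service was not by mail, so no mail extension applies.
Tolling adds 3 days: November 8, 1998 + 3 days = November 11, 1998.
November 11, 1998 is a Wednesday and not a court holiday, so no extension applies.

November 11, 1998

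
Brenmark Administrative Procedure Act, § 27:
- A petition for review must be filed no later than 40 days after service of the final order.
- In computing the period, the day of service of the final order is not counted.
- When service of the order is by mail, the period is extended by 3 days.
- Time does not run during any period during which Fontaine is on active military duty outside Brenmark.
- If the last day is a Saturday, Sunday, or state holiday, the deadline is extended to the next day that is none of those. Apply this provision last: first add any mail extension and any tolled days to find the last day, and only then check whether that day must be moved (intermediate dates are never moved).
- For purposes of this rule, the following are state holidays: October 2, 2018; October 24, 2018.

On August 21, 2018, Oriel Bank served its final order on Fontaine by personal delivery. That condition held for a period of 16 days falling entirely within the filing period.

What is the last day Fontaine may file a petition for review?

October 16, 2018

40 days after August 21, 2018 is September 30, 2018.
Service was not by mail, so no mail extension applies.
Tolling adds 16 days: September 30, 2018 + 16 days = October 16, 2018.
October 16, 2018 is a Tuesday and not a state holiday, so no extension applies.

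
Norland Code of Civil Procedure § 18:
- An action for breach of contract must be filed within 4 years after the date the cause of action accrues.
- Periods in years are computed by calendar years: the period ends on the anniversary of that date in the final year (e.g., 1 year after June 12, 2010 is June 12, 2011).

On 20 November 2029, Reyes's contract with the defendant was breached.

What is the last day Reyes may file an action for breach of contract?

4 years after 20 November 2029 is November 20, 2033.

November 20, 2033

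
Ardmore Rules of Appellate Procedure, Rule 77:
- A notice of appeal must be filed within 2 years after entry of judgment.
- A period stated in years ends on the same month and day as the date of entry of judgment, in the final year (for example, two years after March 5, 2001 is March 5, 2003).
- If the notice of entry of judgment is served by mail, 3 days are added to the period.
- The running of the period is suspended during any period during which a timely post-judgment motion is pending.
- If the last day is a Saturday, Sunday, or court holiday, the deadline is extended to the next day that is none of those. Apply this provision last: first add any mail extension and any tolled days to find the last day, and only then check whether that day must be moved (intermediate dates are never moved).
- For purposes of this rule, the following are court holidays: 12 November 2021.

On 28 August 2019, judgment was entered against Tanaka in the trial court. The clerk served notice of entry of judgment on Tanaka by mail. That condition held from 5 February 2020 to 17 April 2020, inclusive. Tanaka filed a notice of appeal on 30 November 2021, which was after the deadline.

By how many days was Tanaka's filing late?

2 years after 28 August 2019 is August 28, 2021.
Service was by mail, adding 3 days: August 28, 2021 + 3 days = August 31, 2021.
From February 5, 2020 through April 17, 2020 inclusive is 73 days; tolling adds 73 days: August 31, 2021 + 73 days = November 12, 2021.
November 12, 2021 is a listed holiday; November 13, 2021 is Saturday; November 14, 2021 is Sunday. The next qualifying day is November 15, 2021.
The deadline is November 15, 2021; from November 15, 2021 to November 30, 2021 is 15 days.

15 days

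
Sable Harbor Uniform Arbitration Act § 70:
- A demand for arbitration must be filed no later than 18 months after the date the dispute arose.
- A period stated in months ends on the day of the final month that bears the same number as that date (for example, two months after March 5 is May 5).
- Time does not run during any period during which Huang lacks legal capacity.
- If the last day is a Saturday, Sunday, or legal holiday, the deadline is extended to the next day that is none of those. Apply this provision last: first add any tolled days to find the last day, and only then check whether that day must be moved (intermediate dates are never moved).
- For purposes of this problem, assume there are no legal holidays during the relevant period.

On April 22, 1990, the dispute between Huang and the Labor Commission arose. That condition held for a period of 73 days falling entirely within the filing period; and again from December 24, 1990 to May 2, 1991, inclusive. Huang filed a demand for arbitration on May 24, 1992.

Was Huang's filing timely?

No

18 months after April 22, 1990 is October 22, 1991.
Tolling adds 73 days: October 22, 1991 + 73 days = January 3, 1992.
From December 24, 1990 through May 2, 1991 inclusive is 130 days; tolling adds 130 days: January 3, 1992 + 130 days = May 12, 1992.
May 12, 1992 is a Tuesday and not a legal holiday, so no extension applies.
The deadline is May 12, 1992; the filing on May 24, 1992 is after that date.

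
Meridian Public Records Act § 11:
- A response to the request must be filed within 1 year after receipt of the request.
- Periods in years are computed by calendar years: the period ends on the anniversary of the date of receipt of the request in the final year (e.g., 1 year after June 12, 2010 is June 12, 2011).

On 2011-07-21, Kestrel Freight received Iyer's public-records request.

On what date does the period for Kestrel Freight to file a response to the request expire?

July 21, 2012

1 year after 2011-07-21 is July 21, 2012.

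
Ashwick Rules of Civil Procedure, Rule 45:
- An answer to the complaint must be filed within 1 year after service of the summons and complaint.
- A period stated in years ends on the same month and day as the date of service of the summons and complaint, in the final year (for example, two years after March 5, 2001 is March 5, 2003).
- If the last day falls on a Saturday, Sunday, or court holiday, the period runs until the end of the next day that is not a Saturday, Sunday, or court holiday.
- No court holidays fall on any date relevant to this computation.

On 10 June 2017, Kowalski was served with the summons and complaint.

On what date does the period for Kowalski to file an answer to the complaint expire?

1 year after 10 June 2017 is June 10, 2018.
June 10, 2018 is Sunday. The next qualifying day is June 11, 2018.

June 11, 2018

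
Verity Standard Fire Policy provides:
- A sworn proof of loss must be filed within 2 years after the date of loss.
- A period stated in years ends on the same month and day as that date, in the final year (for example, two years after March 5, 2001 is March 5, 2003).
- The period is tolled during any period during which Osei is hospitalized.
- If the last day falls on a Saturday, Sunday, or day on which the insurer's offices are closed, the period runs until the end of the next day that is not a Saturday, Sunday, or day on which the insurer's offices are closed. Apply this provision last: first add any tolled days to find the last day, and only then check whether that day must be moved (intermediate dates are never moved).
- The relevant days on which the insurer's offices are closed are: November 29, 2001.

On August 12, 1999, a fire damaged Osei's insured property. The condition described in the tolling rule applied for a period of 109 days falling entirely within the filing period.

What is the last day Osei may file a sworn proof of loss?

2 years after August 12, 1999 is August 12, 2001.
Tolling adds 109 days: August 12, 2001 + 109 days = November 29, 2001.
November 29, 2001 is a listed holiday. The next qualifying day is November 30, 2001.

November 30, 2001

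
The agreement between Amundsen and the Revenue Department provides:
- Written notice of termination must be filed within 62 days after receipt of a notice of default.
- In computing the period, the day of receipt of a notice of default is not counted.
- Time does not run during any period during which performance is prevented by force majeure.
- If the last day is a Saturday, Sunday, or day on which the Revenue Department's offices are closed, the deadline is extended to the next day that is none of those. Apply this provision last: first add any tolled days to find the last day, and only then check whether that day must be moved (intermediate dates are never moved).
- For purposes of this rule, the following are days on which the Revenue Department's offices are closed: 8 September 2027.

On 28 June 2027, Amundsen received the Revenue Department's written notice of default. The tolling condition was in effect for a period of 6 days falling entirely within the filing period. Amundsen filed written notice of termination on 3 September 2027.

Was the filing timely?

Yes

62 days after 28 June 2027 is August 29, 2027.
Tolling adds 6 days: August 29, 2027 + 6 days = September 4, 2027.
September 4, 2027 is Saturday; September 5, 2027 is Sunday. The next qualifying day is September 6, 2027.
The deadline is September 6, 2027; the filing on September 3, 2027 is on or before that date.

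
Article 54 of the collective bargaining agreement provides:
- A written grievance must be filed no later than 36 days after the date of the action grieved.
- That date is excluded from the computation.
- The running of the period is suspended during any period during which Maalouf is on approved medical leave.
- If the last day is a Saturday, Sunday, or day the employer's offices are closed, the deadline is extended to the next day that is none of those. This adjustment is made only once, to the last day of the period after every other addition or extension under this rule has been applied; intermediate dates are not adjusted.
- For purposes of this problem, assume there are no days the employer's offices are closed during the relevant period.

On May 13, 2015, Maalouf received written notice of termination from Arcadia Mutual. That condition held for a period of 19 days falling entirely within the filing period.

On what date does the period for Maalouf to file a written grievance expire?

July 7, 2015

36 days after May 13, 2015 is June 18, 2015.
Tolling adds 19 days: June 18, 2015 + 19 days = July 7, 2015.
July 7, 2015 is a Tuesday and not a day the employer's offices are closed, so no extension applies.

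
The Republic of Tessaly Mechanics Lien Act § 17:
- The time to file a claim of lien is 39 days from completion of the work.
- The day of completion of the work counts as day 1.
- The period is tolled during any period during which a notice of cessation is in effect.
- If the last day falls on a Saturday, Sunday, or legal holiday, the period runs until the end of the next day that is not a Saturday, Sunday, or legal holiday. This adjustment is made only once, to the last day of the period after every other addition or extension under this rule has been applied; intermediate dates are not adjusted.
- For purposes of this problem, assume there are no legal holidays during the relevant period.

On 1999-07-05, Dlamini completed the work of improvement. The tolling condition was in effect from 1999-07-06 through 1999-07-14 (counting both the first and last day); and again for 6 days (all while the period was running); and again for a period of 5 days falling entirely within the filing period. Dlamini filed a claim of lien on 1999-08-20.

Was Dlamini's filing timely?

Counting 1999-07-05 as day 1, day 39 is August 12, 1999.
From July 6, 1999 through July 14, 1999 inclusive is 9 days; tolling adds 9 days: August 12, 1999 + 9 days = August 21, 1999.
Tolling adds 6 days: August 21, 1999 + 6 days = August 27, 1999.
Tolling adds 5 days: August 27, 1999 + 5 days = September 1, 1999.
September 1, 1999 is a Wednesday and not a legal holiday, so no extension applies.
The deadline is September 1, 1999; the filing on August 20, 1999 is on or before that date.

Yes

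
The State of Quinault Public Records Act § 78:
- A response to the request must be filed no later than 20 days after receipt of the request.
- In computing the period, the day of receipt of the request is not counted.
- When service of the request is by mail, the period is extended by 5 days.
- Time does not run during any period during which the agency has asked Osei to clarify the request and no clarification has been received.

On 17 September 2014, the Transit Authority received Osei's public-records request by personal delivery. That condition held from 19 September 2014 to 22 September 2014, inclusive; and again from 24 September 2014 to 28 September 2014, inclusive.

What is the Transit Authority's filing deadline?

October 16, 2014

20 days after 17 September 2014 is October 7, 2014.
Service was not by mail, so no mail extension applies.
From September 19, 2014 through September 22, 2014 inclusive is 4 days; tolling adds 4 days: October 7, 2014 + 4 days = October 11, 2014.
From September 24, 2014 through September 28, 2014 inclusive is 5 days; tolling adds 5 days: October 11, 2014 + 5 days = October 16, 2014.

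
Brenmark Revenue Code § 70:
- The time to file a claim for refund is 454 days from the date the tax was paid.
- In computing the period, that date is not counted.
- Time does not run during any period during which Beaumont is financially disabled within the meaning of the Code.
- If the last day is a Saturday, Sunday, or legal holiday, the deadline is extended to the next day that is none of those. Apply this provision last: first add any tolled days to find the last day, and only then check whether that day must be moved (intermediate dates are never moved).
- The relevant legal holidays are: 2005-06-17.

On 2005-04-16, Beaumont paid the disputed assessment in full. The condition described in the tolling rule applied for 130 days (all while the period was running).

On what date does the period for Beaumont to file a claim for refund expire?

November 21, 2006

454 days after 2005-04-16 is July 14, 2006.
Tolling adds 130 days: July 14, 2006 + 130 days = November 21, 2006.
November 21, 2006 is a Tuesday and not a legal holiday, so no extension applies.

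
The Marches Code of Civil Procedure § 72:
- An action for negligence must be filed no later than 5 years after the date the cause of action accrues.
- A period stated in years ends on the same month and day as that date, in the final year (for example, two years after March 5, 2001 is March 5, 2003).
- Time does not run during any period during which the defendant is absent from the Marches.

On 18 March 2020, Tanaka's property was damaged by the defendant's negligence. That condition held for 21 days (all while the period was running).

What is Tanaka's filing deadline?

5 years after 18 March 2020 is March 18, 2025.
Tolling adds 21 days: March 18, 2025 + 21 days = April 8, 2025.

April 8, 2025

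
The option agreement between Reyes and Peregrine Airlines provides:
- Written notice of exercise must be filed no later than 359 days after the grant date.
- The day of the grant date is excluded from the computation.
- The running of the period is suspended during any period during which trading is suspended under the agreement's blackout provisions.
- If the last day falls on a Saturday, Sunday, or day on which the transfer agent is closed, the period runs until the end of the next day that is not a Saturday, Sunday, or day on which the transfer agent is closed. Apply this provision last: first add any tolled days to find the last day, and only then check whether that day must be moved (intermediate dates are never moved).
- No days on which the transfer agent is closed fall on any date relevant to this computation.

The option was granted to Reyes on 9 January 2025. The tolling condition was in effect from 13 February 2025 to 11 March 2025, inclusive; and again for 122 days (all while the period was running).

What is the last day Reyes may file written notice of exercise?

359 days after 9 January 2025 is January 3, 2026.
From February 13, 2025 through March 11, 2025 inclusive is 27 days; tolling adds 27 days: January 3, 2026 + 27 days = January 30, 2026.
Tolling adds 122 days: January 30, 2026 + 122 days = June 1, 2026.
June 1, 2026 is a Monday and not a day on which the transfer agent is closed, so no extension applies.

June 1, 2026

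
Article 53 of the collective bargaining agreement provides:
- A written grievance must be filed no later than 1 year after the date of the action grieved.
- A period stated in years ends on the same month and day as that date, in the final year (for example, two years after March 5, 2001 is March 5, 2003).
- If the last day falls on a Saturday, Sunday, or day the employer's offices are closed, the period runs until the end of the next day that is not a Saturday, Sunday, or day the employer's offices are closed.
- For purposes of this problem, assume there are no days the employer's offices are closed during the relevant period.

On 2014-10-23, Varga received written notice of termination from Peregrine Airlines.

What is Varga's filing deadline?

1 year after 2014-10-23 is October 23, 2015.
October 23, 2015 is a Friday and not a day the employer's offices are closed, so no extension applies.

October 23, 2015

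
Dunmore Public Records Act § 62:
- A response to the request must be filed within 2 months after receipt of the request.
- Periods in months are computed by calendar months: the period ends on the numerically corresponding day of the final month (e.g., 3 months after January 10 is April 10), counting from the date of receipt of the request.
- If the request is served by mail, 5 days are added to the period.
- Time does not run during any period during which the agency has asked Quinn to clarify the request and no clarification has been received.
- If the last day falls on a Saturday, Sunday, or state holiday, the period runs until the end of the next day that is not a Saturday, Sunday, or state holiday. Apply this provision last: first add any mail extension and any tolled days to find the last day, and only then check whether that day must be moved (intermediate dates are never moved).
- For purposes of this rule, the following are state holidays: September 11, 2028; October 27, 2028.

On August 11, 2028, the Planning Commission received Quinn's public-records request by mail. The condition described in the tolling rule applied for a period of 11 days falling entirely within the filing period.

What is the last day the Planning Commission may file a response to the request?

October 30, 2028

2 months after August 11, 2028 is October 11, 2028.
Service was by mail, adding 5 days: October 11, 2028 + 5 days = October 16, 2028.
Tolling adds 11 days: October 16, 2028 + 11 days = October 27, 2028.
October 27, 2028 is a listed holiday; October 28, 2028 is Saturday; October 29, 2028 is Sunday. The next qualifying day is October 30, 2028.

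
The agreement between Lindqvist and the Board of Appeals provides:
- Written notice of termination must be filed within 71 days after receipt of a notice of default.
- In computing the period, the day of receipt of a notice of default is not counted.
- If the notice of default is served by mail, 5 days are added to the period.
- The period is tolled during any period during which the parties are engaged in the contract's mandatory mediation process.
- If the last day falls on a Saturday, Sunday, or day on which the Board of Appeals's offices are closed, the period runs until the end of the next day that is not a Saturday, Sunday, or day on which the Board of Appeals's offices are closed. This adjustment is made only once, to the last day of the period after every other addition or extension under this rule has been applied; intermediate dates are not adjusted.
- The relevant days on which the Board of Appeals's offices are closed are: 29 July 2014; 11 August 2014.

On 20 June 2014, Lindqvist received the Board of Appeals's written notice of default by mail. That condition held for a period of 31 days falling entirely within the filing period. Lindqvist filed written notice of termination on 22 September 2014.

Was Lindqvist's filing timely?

Yes

71 days after 20 June 2014 is August 30, 2014.
Service was by mail, adding 5 days: August 30, 2014 + 5 days = September 4, 2014.
Tolling adds 31 days: September 4, 2014 + 31 days = October 5, 2014.
October 5, 2014 is Sunday. The next qualifying day is October 6, 2014.
The deadline is October 6, 2014; the filing on September 22, 2014 is on or before that date.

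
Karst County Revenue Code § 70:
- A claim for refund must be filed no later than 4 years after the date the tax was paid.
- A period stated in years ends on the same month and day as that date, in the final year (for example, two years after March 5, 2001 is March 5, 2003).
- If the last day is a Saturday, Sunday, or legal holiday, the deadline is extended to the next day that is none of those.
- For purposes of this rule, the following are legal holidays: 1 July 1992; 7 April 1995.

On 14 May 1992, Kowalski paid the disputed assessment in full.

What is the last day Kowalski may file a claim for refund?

4 years after 14 May 1992 is May 14, 1996.
May 14, 1996 is a Tuesday and not a legal holiday, so no extension applies.

May 14, 1996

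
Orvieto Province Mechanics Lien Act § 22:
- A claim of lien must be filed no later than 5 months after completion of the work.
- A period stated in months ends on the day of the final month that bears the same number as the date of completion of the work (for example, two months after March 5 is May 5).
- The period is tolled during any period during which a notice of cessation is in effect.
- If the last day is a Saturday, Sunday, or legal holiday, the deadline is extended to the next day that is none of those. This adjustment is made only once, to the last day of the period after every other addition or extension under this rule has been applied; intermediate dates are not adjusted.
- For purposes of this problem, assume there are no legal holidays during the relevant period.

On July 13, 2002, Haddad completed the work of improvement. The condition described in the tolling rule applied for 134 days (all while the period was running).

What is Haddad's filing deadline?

5 months after July 13, 2002 is December 13, 2002.
Tolling adds 134 days: December 13, 2002 + 134 days = April 26, 2003.
April 26, 2003 is Saturday; April 27, 2003 is Sunday. The next qualifying day is April 28, 2003.

April 28, 2003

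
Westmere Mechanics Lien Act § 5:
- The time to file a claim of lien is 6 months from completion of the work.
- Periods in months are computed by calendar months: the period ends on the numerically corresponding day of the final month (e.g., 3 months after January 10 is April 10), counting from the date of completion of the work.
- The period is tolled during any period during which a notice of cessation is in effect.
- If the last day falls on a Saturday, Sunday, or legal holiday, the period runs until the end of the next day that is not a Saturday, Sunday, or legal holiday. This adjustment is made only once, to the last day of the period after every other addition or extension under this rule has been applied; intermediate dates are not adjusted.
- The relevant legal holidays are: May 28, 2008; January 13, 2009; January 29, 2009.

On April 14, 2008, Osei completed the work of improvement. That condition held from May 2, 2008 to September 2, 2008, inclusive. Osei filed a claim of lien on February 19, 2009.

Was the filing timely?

No

6 months after April 14, 2008 is October 14, 2008.
From May 2, 2008 through September 2, 2008 inclusive is 124 days; tolling adds 124 days: October 14, 2008 + 124 days = February 15, 2009.
February 15, 2009 is Sunday. The next qualifying day is February 16, 2009.
The deadline is February 16, 2009; the filing on February 19, 2009 is after that date.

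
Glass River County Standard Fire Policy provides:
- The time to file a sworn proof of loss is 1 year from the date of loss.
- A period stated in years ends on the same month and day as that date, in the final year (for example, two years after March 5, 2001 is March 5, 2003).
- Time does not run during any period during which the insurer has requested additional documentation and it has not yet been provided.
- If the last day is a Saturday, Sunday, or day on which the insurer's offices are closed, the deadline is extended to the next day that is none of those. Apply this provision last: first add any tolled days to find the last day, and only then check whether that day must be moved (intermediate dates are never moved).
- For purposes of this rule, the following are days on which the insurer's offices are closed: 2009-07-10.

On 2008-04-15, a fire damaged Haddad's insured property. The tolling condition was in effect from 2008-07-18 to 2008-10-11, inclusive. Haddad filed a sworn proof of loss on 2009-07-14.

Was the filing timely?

1 year after 2008-04-15 is April 15, 2009.
From July 18, 2008 through October 11, 2008 inclusive is 86 days; tolling adds 86 days: April 15, 2009 + 86 days = July 10, 2009.
July 10, 2009 is a listed holiday; July 11, 2009 is Saturday; July 12, 2009 is Sunday. The next qualifying day is July 13, 2009.
The deadline is July 13, 2009; the filing on July 14, 2009 is after that date.

No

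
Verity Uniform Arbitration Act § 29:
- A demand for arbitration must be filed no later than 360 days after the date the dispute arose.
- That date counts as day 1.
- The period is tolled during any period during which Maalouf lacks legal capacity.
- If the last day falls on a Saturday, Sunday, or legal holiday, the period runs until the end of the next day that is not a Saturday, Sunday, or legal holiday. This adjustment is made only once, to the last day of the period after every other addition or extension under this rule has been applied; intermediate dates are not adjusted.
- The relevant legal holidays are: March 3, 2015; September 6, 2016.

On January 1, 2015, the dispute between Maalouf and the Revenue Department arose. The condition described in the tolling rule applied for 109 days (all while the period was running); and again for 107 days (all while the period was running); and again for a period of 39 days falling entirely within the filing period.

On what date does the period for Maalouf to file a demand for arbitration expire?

September 7, 2016

Counting January 1, 2015 as day 1, day 360 is December 26, 2015.
Tolling adds 109 days: December 26, 2015 + 109 days = April 13, 2016.
Tolling adds 107 days: April 13, 2016 + 107 days = July 29, 2016.
Tolling adds 39 days: July 29, 2016 + 39 days = September 6, 2016.
September 6, 2016 is a listed holiday. The next qualifying day is September 7, 2016.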